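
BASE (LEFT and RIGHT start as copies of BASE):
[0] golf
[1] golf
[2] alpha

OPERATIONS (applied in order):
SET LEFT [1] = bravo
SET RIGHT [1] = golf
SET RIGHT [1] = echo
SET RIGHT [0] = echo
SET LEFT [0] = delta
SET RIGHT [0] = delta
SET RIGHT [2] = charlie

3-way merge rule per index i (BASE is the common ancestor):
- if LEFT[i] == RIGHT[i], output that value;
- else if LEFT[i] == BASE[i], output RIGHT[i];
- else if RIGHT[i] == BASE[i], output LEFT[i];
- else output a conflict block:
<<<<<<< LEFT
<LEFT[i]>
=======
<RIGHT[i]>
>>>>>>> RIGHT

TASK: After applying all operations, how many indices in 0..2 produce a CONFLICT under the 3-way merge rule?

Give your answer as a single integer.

Answer: 1

Derivation:
Final LEFT:  [delta, bravo, alpha]
Final RIGHT: [delta, echo, charlie]
i=0: L=delta R=delta -> agree -> delta
i=1: BASE=golf L=bravo R=echo all differ -> CONFLICT
i=2: L=alpha=BASE, R=charlie -> take RIGHT -> charlie
Conflict count: 1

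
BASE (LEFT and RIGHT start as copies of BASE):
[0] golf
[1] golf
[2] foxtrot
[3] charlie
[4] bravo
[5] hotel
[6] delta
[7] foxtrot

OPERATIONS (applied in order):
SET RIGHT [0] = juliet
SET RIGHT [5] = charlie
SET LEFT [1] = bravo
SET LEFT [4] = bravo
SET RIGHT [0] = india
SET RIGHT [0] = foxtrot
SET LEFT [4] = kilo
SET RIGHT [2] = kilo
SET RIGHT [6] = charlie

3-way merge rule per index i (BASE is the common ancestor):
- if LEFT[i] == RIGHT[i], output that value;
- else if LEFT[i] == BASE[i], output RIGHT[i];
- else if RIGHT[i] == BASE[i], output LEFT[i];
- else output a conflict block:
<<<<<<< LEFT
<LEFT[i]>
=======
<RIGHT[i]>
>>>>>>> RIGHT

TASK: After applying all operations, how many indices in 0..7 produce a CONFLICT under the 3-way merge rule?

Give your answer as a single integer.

Answer: 0

Derivation:
Final LEFT:  [golf, bravo, foxtrot, charlie, kilo, hotel, delta, foxtrot]
Final RIGHT: [foxtrot, golf, kilo, charlie, bravo, charlie, charlie, foxtrot]
i=0: L=golf=BASE, R=foxtrot -> take RIGHT -> foxtrot
i=1: L=bravo, R=golf=BASE -> take LEFT -> bravo
i=2: L=foxtrot=BASE, R=kilo -> take RIGHT -> kilo
i=3: L=charlie R=charlie -> agree -> charlie
i=4: L=kilo, R=bravo=BASE -> take LEFT -> kilo
i=5: L=hotel=BASE, R=charlie -> take RIGHT -> charlie
i=6: L=delta=BASE, R=charlie -> take RIGHT -> charlie
i=7: L=foxtrot R=foxtrot -> agree -> foxtrot
Conflict count: 0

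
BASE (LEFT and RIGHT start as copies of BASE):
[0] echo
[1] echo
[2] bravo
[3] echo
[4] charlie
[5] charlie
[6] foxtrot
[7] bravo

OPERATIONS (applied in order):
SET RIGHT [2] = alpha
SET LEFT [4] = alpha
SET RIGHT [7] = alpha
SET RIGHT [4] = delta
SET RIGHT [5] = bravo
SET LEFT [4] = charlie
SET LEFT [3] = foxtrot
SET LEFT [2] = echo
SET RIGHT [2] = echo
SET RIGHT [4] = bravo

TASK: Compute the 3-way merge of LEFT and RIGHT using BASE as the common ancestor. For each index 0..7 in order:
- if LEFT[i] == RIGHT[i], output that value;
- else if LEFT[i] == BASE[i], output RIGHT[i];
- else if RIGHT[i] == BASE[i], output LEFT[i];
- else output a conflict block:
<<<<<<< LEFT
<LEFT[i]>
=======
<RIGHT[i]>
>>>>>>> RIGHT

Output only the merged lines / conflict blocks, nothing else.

Answer: echo
echo
echo
foxtrot
bravo
bravo
foxtrot
alpha

Derivation:
Final LEFT:  [echo, echo, echo, foxtrot, charlie, charlie, foxtrot, bravo]
Final RIGHT: [echo, echo, echo, echo, bravo, bravo, foxtrot, alpha]
i=0: L=echo R=echo -> agree -> echo
i=1: L=echo R=echo -> agree -> echo
i=2: L=echo R=echo -> agree -> echo
i=3: L=foxtrot, R=echo=BASE -> take LEFT -> foxtrot
i=4: L=charlie=BASE, R=bravo -> take RIGHT -> bravo
i=5: L=charlie=BASE, R=bravo -> take RIGHT -> bravo
i=6: L=foxtrot R=foxtrot -> agree -> foxtrot
i=7: L=bravo=BASE, R=alpha -> take RIGHT -> alpha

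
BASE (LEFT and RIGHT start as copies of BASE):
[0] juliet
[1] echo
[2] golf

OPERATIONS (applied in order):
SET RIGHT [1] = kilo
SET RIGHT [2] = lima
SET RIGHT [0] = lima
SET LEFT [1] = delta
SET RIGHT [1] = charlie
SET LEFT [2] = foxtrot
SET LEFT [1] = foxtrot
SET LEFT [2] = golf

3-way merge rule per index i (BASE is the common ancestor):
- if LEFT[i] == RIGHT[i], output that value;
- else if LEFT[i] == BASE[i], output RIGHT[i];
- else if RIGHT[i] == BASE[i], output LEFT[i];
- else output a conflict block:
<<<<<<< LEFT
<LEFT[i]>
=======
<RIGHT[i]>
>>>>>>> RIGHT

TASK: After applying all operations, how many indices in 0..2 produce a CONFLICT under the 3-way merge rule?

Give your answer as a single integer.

Answer: 1

Derivation:
Final LEFT:  [juliet, foxtrot, golf]
Final RIGHT: [lima, charlie, lima]
i=0: L=juliet=BASE, R=lima -> take RIGHT -> lima
i=1: BASE=echo L=foxtrot R=charlie all differ -> CONFLICT
i=2: L=golf=BASE, R=lima -> take RIGHT -> lima
Conflict count: 1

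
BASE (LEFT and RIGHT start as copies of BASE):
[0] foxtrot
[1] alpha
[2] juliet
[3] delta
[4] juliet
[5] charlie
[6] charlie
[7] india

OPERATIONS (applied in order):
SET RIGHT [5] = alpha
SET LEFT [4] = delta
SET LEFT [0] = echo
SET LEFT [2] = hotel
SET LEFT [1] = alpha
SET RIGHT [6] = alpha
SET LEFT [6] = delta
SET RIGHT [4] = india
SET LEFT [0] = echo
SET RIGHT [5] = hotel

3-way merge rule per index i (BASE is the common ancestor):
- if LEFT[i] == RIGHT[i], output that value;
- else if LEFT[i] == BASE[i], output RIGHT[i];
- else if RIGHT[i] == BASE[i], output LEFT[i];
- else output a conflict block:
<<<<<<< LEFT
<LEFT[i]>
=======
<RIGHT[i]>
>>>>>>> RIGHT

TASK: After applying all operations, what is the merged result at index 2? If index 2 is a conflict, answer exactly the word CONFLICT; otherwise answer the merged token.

Answer: hotel

Derivation:
Final LEFT:  [echo, alpha, hotel, delta, delta, charlie, delta, india]
Final RIGHT: [foxtrot, alpha, juliet, delta, india, hotel, alpha, india]
i=0: L=echo, R=foxtrot=BASE -> take LEFT -> echo
i=1: L=alpha R=alpha -> agree -> alpha
i=2: L=hotel, R=juliet=BASE -> take LEFT -> hotel
i=3: L=delta R=delta -> agree -> delta
i=4: BASE=juliet L=delta R=india all differ -> CONFLICT
i=5: L=charlie=BASE, R=hotel -> take RIGHT -> hotel
i=6: BASE=charlie L=delta R=alpha all differ -> CONFLICT
i=7: L=india R=india -> agree -> india
Index 2 -> hotel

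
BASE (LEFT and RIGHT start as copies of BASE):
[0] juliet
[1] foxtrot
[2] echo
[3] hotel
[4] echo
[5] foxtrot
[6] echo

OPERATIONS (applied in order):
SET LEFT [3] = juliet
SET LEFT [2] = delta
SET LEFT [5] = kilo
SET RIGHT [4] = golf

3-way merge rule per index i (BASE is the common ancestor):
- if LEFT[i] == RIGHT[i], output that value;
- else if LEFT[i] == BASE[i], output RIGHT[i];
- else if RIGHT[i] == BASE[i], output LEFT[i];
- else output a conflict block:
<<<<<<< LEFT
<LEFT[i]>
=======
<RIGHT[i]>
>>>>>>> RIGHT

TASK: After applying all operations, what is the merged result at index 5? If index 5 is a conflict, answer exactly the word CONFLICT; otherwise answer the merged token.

Final LEFT:  [juliet, foxtrot, delta, juliet, echo, kilo, echo]
Final RIGHT: [juliet, foxtrot, echo, hotel, golf, foxtrot, echo]
i=0: L=juliet R=juliet -> agree -> juliet
i=1: L=foxtrot R=foxtrot -> agree -> foxtrot
i=2: L=delta, R=echo=BASE -> take LEFT -> delta
i=3: L=juliet, R=hotel=BASE -> take LEFT -> juliet
i=4: L=echo=BASE, R=golf -> take RIGHT -> golf
i=5: L=kilo, R=foxtrot=BASE -> take LEFT -> kilo
i=6: L=echo R=echo -> agree -> echo
Index 5 -> kilo

Answer: kilo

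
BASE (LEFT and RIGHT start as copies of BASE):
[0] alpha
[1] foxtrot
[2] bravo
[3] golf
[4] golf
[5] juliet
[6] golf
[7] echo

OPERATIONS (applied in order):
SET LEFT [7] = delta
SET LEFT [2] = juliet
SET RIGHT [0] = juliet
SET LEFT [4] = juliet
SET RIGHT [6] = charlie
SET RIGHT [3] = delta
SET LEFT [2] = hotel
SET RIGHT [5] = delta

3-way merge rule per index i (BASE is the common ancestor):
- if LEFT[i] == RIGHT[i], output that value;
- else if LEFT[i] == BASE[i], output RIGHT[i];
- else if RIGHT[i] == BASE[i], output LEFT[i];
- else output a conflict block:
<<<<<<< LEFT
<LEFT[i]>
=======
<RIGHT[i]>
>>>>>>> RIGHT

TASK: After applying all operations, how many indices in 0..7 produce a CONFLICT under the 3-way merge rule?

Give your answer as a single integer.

Final LEFT:  [alpha, foxtrot, hotel, golf, juliet, juliet, golf, delta]
Final RIGHT: [juliet, foxtrot, bravo, delta, golf, delta, charlie, echo]
i=0: L=alpha=BASE, R=juliet -> take RIGHT -> juliet
i=1: L=foxtrot R=foxtrot -> agree -> foxtrot
i=2: L=hotel, R=bravo=BASE -> take LEFT -> hotel
i=3: L=golf=BASE, R=delta -> take RIGHT -> delta
i=4: L=juliet, R=golf=BASE -> take LEFT -> juliet
i=5: L=juliet=BASE, R=delta -> take RIGHT -> delta
i=6: L=golf=BASE, R=charlie -> take RIGHT -> charlie
i=7: L=delta, R=echo=BASE -> take LEFT -> delta
Conflict count: 0

Answer: 0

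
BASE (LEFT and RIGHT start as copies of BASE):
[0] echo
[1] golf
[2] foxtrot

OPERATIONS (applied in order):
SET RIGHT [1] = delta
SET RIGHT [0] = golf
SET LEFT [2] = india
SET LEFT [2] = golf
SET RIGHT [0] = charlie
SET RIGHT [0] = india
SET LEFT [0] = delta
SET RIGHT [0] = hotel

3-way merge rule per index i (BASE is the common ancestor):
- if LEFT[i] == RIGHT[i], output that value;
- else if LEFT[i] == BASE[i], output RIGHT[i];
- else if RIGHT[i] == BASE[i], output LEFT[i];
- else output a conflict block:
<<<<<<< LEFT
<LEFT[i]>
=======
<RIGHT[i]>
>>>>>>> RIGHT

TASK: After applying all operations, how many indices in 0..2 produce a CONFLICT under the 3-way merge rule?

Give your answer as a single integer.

Answer: 1

Derivation:
Final LEFT:  [delta, golf, golf]
Final RIGHT: [hotel, delta, foxtrot]
i=0: BASE=echo L=delta R=hotel all differ -> CONFLICT
i=1: L=golf=BASE, R=delta -> take RIGHT -> delta
i=2: L=golf, R=foxtrot=BASE -> take LEFT -> golf
Conflict count: 1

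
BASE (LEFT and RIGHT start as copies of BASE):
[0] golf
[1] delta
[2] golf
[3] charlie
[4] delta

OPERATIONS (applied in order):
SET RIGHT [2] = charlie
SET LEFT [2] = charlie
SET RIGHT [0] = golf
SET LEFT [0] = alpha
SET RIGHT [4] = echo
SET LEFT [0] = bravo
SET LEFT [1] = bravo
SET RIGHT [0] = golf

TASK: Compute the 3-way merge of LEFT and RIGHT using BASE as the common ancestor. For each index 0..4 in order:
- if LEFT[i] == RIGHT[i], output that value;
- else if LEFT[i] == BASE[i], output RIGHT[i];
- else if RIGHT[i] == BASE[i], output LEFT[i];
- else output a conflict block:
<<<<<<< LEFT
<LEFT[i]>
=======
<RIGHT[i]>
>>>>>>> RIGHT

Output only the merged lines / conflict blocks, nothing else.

Answer: bravo
bravo
charlie
charlie
echo

Derivation:
Final LEFT:  [bravo, bravo, charlie, charlie, delta]
Final RIGHT: [golf, delta, charlie, charlie, echo]
i=0: L=bravo, R=golf=BASE -> take LEFT -> bravo
i=1: L=bravo, R=delta=BASE -> take LEFT -> bravo
i=2: L=charlie R=charlie -> agree -> charlie
i=3: L=charlie R=charlie -> agree -> charlie
i=4: L=delta=BASE, R=echo -> take RIGHT -> echo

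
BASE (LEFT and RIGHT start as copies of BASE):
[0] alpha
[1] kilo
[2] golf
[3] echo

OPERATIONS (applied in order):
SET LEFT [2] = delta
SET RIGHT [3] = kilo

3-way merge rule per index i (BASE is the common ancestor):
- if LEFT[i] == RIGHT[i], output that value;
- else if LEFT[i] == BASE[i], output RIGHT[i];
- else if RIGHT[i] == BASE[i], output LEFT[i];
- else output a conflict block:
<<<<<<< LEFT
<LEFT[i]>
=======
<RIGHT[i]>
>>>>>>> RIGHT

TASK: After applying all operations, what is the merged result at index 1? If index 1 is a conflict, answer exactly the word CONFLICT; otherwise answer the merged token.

Answer: kilo

Derivation:
Final LEFT:  [alpha, kilo, delta, echo]
Final RIGHT: [alpha, kilo, golf, kilo]
i=0: L=alpha R=alpha -> agree -> alpha
i=1: L=kilo R=kilo -> agree -> kilo
i=2: L=delta, R=golf=BASE -> take LEFT -> delta
i=3: L=echo=BASE, R=kilo -> take RIGHT -> kilo
Index 1 -> kilo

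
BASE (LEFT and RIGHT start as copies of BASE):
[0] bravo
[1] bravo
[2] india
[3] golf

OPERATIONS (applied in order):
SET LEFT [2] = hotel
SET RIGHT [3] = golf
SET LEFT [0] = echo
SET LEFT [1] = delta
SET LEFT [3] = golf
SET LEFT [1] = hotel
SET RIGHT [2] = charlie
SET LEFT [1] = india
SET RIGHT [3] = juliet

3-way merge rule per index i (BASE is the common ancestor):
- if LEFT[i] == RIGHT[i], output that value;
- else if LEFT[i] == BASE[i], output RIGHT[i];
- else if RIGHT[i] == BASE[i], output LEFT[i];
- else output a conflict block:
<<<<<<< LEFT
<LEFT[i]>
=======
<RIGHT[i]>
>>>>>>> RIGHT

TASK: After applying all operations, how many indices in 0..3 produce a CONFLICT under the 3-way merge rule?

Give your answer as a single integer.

Answer: 1

Derivation:
Final LEFT:  [echo, india, hotel, golf]
Final RIGHT: [bravo, bravo, charlie, juliet]
i=0: L=echo, R=bravo=BASE -> take LEFT -> echo
i=1: L=india, R=bravo=BASE -> take LEFT -> india
i=2: BASE=india L=hotel R=charlie all differ -> CONFLICT
i=3: L=golf=BASE, R=juliet -> take RIGHT -> juliet
Conflict count: 1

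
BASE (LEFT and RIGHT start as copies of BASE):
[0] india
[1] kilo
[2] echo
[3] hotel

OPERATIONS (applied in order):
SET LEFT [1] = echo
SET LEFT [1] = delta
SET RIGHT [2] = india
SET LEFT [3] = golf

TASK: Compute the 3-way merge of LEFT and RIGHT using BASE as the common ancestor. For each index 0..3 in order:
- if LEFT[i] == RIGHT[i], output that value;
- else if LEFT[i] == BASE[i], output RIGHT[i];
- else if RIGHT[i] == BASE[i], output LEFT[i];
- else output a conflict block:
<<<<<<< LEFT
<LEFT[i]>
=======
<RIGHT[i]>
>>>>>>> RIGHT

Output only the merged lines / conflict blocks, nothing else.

Final LEFT:  [india, delta, echo, golf]
Final RIGHT: [india, kilo, india, hotel]
i=0: L=india R=india -> agree -> india
i=1: L=delta, R=kilo=BASE -> take LEFT -> delta
i=2: L=echo=BASE, R=india -> take RIGHT -> india
i=3: L=golf, R=hotel=BASE -> take LEFT -> golf

Answer: india
delta
india
golf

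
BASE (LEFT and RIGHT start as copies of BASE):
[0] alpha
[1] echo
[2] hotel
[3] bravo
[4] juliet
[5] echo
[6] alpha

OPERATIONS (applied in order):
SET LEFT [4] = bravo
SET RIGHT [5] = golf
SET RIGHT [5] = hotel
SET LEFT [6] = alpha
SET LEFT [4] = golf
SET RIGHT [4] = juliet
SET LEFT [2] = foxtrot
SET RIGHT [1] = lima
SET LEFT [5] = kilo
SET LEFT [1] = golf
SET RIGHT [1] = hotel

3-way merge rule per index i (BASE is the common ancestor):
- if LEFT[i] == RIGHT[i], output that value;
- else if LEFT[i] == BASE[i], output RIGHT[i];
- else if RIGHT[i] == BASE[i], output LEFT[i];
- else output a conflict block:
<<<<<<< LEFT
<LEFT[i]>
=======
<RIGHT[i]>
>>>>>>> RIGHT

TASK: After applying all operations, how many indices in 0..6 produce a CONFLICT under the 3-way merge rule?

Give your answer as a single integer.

Answer: 2

Derivation:
Final LEFT:  [alpha, golf, foxtrot, bravo, golf, kilo, alpha]
Final RIGHT: [alpha, hotel, hotel, bravo, juliet, hotel, alpha]
i=0: L=alpha R=alpha -> agree -> alpha
i=1: BASE=echo L=golf R=hotel all differ -> CONFLICT
i=2: L=foxtrot, R=hotel=BASE -> take LEFT -> foxtrot
i=3: L=bravo R=bravo -> agree -> bravo
i=4: L=golf, R=juliet=BASE -> take LEFT -> golf
i=5: BASE=echo L=kilo R=hotel all differ -> CONFLICT
i=6: L=alpha R=alpha -> agree -> alpha
Conflict count: 2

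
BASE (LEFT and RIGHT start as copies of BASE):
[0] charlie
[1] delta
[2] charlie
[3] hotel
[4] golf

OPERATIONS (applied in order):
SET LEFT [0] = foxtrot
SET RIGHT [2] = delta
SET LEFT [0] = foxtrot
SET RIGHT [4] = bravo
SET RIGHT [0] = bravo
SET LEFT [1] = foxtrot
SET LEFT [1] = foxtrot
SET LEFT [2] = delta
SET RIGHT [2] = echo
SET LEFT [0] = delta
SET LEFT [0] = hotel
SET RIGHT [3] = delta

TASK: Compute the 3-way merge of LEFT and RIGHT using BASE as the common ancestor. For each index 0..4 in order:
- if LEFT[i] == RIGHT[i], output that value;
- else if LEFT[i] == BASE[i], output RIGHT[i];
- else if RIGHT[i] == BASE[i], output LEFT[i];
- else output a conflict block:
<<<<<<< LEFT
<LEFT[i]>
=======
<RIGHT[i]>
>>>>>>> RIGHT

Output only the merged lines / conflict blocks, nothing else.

Answer: <<<<<<< LEFT
hotel
=======
bravo
>>>>>>> RIGHT
foxtrot
<<<<<<< LEFT
delta
=======
echo
>>>>>>> RIGHT
delta
bravo

Derivation:
Final LEFT:  [hotel, foxtrot, delta, hotel, golf]
Final RIGHT: [bravo, delta, echo, delta, bravo]
i=0: BASE=charlie L=hotel R=bravo all differ -> CONFLICT
i=1: L=foxtrot, R=delta=BASE -> take LEFT -> foxtrot
i=2: BASE=charlie L=delta R=echo all differ -> CONFLICT
i=3: L=hotel=BASE, R=delta -> take RIGHT -> delta
i=4: L=golf=BASE, R=bravo -> take RIGHT -> bravo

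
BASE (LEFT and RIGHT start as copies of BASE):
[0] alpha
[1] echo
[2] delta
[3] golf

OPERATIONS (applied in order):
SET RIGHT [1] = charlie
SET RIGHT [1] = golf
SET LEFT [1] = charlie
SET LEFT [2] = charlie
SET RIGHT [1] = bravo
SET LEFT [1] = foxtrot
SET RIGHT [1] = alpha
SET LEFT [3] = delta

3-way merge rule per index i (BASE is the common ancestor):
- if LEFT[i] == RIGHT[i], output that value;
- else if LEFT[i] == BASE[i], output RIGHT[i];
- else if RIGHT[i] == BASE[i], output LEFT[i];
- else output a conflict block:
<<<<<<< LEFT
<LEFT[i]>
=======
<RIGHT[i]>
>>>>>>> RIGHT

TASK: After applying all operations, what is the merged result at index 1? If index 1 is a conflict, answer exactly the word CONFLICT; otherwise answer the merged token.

Answer: CONFLICT

Derivation:
Final LEFT:  [alpha, foxtrot, charlie, delta]
Final RIGHT: [alpha, alpha, delta, golf]
i=0: L=alpha R=alpha -> agree -> alpha
i=1: BASE=echo L=foxtrot R=alpha all differ -> CONFLICT
i=2: L=charlie, R=delta=BASE -> take LEFT -> charlie
i=3: L=delta, R=golf=BASE -> take LEFT -> delta
Index 1 -> CONFLICT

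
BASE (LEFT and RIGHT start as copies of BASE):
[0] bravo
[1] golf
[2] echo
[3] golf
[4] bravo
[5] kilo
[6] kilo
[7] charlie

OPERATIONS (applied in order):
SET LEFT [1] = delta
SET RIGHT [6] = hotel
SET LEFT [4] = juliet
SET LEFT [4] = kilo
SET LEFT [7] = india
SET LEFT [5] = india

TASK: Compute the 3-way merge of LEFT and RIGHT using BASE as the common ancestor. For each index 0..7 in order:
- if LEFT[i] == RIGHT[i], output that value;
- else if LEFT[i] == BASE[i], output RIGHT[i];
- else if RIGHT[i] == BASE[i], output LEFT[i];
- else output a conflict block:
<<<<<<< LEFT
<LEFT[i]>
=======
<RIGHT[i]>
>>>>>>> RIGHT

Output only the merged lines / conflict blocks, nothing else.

Answer: bravo
delta
echo
golf
kilo
india
hotel
india

Derivation:
Final LEFT:  [bravo, delta, echo, golf, kilo, india, kilo, india]
Final RIGHT: [bravo, golf, echo, golf, bravo, kilo, hotel, charlie]
i=0: L=bravo R=bravo -> agree -> bravo
i=1: L=delta, R=golf=BASE -> take LEFT -> delta
i=2: L=echo R=echo -> agree -> echo
i=3: L=golf R=golf -> agree -> golf
i=4: L=kilo, R=bravo=BASE -> take LEFT -> kilo
i=5: L=india, R=kilo=BASE -> take LEFT -> india
i=6: L=kilo=BASE, R=hotel -> take RIGHT -> hotel
i=7: L=india, R=charlie=BASE -> take LEFT -> india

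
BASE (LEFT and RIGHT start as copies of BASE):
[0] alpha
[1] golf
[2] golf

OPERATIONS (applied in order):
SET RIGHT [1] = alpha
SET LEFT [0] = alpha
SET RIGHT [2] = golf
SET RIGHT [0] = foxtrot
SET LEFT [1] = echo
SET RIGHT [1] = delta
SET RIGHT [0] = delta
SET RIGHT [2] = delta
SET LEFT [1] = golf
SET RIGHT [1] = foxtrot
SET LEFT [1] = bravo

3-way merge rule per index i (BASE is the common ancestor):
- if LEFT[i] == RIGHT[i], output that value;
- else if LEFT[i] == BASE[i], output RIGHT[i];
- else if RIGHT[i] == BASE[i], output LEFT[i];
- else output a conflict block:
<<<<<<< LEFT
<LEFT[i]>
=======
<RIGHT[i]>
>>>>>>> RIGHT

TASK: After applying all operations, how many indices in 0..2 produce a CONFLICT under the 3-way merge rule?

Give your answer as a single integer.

Final LEFT:  [alpha, bravo, golf]
Final RIGHT: [delta, foxtrot, delta]
i=0: L=alpha=BASE, R=delta -> take RIGHT -> delta
i=1: BASE=golf L=bravo R=foxtrot all differ -> CONFLICT
i=2: L=golf=BASE, R=delta -> take RIGHT -> delta
Conflict count: 1

Answer: 1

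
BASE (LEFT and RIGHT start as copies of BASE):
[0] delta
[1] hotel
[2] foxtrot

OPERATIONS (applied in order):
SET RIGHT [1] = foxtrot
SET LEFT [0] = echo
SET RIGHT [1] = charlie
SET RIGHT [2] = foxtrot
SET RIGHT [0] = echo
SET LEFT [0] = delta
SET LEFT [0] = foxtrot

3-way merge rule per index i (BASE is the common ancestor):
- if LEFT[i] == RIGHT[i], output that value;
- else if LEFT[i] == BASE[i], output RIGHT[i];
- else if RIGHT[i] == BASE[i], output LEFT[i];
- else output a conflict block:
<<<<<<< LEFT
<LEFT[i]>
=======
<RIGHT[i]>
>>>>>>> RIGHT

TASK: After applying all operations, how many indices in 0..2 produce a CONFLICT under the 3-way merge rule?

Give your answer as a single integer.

Answer: 1

Derivation:
Final LEFT:  [foxtrot, hotel, foxtrot]
Final RIGHT: [echo, charlie, foxtrot]
i=0: BASE=delta L=foxtrot R=echo all differ -> CONFLICT
i=1: L=hotel=BASE, R=charlie -> take RIGHT -> charlie
i=2: L=foxtrot R=foxtrot -> agree -> foxtrot
Conflict count: 1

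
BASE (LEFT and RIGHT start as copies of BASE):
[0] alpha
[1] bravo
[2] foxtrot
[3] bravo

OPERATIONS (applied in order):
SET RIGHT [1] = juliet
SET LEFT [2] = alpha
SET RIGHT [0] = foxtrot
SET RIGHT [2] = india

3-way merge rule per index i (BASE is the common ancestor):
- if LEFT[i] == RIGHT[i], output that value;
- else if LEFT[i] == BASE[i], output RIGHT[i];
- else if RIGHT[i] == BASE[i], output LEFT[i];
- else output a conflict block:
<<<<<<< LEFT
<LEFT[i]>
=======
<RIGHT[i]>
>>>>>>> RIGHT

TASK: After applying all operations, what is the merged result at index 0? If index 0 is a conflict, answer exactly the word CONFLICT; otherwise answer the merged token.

Answer: foxtrot

Derivation:
Final LEFT:  [alpha, bravo, alpha, bravo]
Final RIGHT: [foxtrot, juliet, india, bravo]
i=0: L=alpha=BASE, R=foxtrot -> take RIGHT -> foxtrot
i=1: L=bravo=BASE, R=juliet -> take RIGHT -> juliet
i=2: BASE=foxtrot L=alpha R=india all differ -> CONFLICT
i=3: L=bravo R=bravo -> agree -> bravo
Index 0 -> foxtrot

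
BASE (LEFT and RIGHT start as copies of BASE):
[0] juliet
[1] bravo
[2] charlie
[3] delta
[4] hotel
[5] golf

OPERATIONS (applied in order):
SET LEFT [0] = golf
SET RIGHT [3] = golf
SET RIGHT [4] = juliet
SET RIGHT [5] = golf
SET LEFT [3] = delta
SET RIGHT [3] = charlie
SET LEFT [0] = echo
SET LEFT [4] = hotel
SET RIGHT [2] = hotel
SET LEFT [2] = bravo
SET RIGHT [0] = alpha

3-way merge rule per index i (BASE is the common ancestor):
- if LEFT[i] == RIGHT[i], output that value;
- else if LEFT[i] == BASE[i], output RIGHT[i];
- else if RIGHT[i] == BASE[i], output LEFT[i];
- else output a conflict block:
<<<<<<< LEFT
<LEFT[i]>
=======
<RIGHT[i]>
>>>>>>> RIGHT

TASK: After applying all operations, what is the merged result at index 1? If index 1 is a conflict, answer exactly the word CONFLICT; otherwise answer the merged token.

Answer: bravo

Derivation:
Final LEFT:  [echo, bravo, bravo, delta, hotel, golf]
Final RIGHT: [alpha, bravo, hotel, charlie, juliet, golf]
i=0: BASE=juliet L=echo R=alpha all differ -> CONFLICT
i=1: L=bravo R=bravo -> agree -> bravo
i=2: BASE=charlie L=bravo R=hotel all differ -> CONFLICT
i=3: L=delta=BASE, R=charlie -> take RIGHT -> charlie
i=4: L=hotel=BASE, R=juliet -> take RIGHT -> juliet
i=5: L=golf R=golf -> agree -> golf
Index 1 -> bravo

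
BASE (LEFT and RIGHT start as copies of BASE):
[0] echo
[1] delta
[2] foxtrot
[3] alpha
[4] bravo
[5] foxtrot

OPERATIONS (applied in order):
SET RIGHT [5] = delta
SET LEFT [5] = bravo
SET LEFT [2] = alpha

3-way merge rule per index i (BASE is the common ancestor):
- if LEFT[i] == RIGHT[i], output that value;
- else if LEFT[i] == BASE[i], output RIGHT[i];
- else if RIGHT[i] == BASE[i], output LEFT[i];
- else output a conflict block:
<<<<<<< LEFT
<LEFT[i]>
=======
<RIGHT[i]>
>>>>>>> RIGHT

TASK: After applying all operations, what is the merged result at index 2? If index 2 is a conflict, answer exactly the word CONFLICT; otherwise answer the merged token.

Answer: alpha

Derivation:
Final LEFT:  [echo, delta, alpha, alpha, bravo, bravo]
Final RIGHT: [echo, delta, foxtrot, alpha, bravo, delta]
i=0: L=echo R=echo -> agree -> echo
i=1: L=delta R=delta -> agree -> delta
i=2: L=alpha, R=foxtrot=BASE -> take LEFT -> alpha
i=3: L=alpha R=alpha -> agree -> alpha
i=4: L=bravo R=bravo -> agree -> bravo
i=5: BASE=foxtrot L=bravo R=delta all differ -> CONFLICT
Index 2 -> alpha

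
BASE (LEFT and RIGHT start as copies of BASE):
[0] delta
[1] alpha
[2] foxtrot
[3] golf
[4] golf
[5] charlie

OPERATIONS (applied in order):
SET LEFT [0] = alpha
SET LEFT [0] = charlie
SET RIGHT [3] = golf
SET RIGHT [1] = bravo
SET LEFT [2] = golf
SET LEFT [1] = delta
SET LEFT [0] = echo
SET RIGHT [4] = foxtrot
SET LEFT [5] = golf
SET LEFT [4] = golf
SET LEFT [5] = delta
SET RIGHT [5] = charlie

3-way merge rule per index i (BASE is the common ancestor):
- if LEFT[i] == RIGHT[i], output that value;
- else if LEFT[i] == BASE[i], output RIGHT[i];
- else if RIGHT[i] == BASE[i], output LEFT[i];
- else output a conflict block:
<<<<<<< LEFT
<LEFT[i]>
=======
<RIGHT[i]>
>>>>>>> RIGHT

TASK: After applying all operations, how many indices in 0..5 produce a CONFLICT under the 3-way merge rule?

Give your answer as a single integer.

Final LEFT:  [echo, delta, golf, golf, golf, delta]
Final RIGHT: [delta, bravo, foxtrot, golf, foxtrot, charlie]
i=0: L=echo, R=delta=BASE -> take LEFT -> echo
i=1: BASE=alpha L=delta R=bravo all differ -> CONFLICT
i=2: L=golf, R=foxtrot=BASE -> take LEFT -> golf
i=3: L=golf R=golf -> agree -> golf
i=4: L=golf=BASE, R=foxtrot -> take RIGHT -> foxtrot
i=5: L=delta, R=charlie=BASE -> take LEFT -> delta
Conflict count: 1

Answer: 1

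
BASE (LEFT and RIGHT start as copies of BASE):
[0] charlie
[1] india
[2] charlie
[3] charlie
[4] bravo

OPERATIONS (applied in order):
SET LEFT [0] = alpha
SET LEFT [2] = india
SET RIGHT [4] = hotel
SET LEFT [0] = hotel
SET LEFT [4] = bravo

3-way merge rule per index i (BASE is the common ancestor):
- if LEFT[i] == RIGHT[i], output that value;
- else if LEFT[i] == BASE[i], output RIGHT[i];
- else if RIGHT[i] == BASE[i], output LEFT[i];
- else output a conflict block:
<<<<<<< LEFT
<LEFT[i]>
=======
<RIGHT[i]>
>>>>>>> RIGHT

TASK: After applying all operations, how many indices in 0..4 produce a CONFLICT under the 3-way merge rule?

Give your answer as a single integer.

Final LEFT:  [hotel, india, india, charlie, bravo]
Final RIGHT: [charlie, india, charlie, charlie, hotel]
i=0: L=hotel, R=charlie=BASE -> take LEFT -> hotel
i=1: L=india R=india -> agree -> india
i=2: L=india, R=charlie=BASE -> take LEFT -> india
i=3: L=charlie R=charlie -> agree -> charlie
i=4: L=bravo=BASE, R=hotel -> take RIGHT -> hotel
Conflict count: 0

Answer: 0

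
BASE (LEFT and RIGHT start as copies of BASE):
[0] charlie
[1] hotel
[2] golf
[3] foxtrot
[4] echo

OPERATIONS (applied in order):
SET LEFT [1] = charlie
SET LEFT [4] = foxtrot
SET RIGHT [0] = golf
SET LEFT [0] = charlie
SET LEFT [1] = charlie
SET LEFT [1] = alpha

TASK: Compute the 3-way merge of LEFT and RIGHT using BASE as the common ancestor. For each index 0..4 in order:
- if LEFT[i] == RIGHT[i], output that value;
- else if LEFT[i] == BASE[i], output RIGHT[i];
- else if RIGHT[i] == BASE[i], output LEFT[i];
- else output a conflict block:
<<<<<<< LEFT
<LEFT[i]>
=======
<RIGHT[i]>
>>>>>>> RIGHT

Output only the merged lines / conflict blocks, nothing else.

Final LEFT:  [charlie, alpha, golf, foxtrot, foxtrot]
Final RIGHT: [golf, hotel, golf, foxtrot, echo]
i=0: L=charlie=BASE, R=golf -> take RIGHT -> golf
i=1: L=alpha, R=hotel=BASE -> take LEFT -> alpha
i=2: L=golf R=golf -> agree -> golf
i=3: L=foxtrot R=foxtrot -> agree -> foxtrot
i=4: L=foxtrot, R=echo=BASE -> take LEFT -> foxtrot

Answer: golf
alpha
golf
foxtrot
foxtrot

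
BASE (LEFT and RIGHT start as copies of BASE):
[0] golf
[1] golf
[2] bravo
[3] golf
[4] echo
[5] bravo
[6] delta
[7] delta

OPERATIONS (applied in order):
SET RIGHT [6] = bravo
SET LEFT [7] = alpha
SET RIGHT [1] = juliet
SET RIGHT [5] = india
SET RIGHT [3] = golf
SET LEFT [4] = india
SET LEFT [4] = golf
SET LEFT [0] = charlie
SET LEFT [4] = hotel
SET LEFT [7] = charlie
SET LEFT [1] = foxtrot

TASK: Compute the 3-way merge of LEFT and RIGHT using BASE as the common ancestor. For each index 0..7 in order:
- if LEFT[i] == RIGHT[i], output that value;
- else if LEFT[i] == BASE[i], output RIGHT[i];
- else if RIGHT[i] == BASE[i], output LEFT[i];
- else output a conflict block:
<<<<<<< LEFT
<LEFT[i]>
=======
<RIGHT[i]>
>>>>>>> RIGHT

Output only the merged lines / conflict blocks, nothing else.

Answer: charlie
<<<<<<< LEFT
foxtrot
=======
juliet
>>>>>>> RIGHT
bravo
golf
hotel
india
bravo
charlie

Derivation:
Final LEFT:  [charlie, foxtrot, bravo, golf, hotel, bravo, delta, charlie]
Final RIGHT: [golf, juliet, bravo, golf, echo, india, bravo, delta]
i=0: L=charlie, R=golf=BASE -> take LEFT -> charlie
i=1: BASE=golf L=foxtrot R=juliet all differ -> CONFLICT
i=2: L=bravo R=bravo -> agree -> bravo
i=3: L=golf R=golf -> agree -> golf
i=4: L=hotel, R=echo=BASE -> take LEFT -> hotel
i=5: L=bravo=BASE, R=india -> take RIGHT -> india
i=6: L=delta=BASE, R=bravo -> take RIGHT -> bravo
i=7: L=charlie, R=delta=BASE -> take LEFT -> charlie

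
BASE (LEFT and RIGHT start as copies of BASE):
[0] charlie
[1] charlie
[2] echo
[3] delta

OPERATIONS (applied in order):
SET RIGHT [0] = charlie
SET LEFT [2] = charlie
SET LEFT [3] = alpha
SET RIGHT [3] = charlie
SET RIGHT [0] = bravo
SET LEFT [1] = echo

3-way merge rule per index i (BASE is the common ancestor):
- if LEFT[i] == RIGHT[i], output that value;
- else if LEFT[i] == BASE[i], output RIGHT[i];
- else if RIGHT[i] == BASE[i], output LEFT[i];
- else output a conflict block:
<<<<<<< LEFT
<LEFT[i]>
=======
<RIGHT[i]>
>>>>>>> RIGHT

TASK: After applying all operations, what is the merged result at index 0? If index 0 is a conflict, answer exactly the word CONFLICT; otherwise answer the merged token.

Answer: bravo

Derivation:
Final LEFT:  [charlie, echo, charlie, alpha]
Final RIGHT: [bravo, charlie, echo, charlie]
i=0: L=charlie=BASE, R=bravo -> take RIGHT -> bravo
i=1: L=echo, R=charlie=BASE -> take LEFT -> echo
i=2: L=charlie, R=echo=BASE -> take LEFT -> charlie
i=3: BASE=delta L=alpha R=charlie all differ -> CONFLICT
Index 0 -> bravo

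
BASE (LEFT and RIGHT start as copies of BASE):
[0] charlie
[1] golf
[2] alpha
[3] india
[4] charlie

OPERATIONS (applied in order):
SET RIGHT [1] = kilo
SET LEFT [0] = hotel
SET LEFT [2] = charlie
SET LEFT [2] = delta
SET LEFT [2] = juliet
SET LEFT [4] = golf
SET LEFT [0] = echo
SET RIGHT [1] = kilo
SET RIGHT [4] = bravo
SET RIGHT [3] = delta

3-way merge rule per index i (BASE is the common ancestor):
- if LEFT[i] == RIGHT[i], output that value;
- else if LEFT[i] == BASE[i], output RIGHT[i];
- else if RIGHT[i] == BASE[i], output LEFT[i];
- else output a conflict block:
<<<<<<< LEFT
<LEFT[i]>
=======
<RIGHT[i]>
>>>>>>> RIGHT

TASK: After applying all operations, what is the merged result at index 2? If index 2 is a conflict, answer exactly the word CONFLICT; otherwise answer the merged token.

Answer: juliet

Derivation:
Final LEFT:  [echo, golf, juliet, india, golf]
Final RIGHT: [charlie, kilo, alpha, delta, bravo]
i=0: L=echo, R=charlie=BASE -> take LEFT -> echo
i=1: L=golf=BASE, R=kilo -> take RIGHT -> kilo
i=2: L=juliet, R=alpha=BASE -> take LEFT -> juliet
i=3: L=india=BASE, R=delta -> take RIGHT -> delta
i=4: BASE=charlie L=golf R=bravo all differ -> CONFLICT
Index 2 -> juliet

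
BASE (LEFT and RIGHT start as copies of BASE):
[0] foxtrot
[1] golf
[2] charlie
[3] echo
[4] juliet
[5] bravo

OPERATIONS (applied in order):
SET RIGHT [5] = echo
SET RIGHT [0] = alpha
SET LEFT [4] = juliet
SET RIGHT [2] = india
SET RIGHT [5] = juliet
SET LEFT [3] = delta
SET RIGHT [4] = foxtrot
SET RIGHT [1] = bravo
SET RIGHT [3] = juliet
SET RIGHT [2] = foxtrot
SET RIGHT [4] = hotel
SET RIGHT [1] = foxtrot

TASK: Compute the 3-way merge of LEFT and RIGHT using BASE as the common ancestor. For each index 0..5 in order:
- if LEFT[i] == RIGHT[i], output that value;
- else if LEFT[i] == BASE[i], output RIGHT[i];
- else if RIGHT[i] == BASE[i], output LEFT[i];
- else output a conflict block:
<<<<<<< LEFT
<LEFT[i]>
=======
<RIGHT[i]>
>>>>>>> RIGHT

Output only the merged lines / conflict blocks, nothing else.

Final LEFT:  [foxtrot, golf, charlie, delta, juliet, bravo]
Final RIGHT: [alpha, foxtrot, foxtrot, juliet, hotel, juliet]
i=0: L=foxtrot=BASE, R=alpha -> take RIGHT -> alpha
i=1: L=golf=BASE, R=foxtrot -> take RIGHT -> foxtrot
i=2: L=charlie=BASE, R=foxtrot -> take RIGHT -> foxtrot
i=3: BASE=echo L=delta R=juliet all differ -> CONFLICT
i=4: L=juliet=BASE, R=hotel -> take RIGHT -> hotel
i=5: L=bravo=BASE, R=juliet -> take RIGHT -> juliet

Answer: alpha
foxtrot
foxtrot
<<<<<<< LEFT
delta
=======
juliet
>>>>>>> RIGHT
hotel
juliet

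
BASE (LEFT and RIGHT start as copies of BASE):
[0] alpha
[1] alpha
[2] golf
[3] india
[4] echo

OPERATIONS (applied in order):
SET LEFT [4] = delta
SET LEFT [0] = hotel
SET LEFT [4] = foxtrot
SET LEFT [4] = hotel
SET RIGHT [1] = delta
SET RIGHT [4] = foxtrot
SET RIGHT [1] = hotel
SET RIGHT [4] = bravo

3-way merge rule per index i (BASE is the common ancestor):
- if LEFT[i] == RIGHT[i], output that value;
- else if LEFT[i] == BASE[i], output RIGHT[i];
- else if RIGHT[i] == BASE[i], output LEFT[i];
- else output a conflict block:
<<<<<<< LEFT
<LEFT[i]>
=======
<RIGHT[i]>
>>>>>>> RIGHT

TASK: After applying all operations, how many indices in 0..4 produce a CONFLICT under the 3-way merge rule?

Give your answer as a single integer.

Final LEFT:  [hotel, alpha, golf, india, hotel]
Final RIGHT: [alpha, hotel, golf, india, bravo]
i=0: L=hotel, R=alpha=BASE -> take LEFT -> hotel
i=1: L=alpha=BASE, R=hotel -> take RIGHT -> hotel
i=2: L=golf R=golf -> agree -> golf
i=3: L=india R=india -> agree -> india
i=4: BASE=echo L=hotel R=bravo all differ -> CONFLICT
Conflict count: 1

Answer: 1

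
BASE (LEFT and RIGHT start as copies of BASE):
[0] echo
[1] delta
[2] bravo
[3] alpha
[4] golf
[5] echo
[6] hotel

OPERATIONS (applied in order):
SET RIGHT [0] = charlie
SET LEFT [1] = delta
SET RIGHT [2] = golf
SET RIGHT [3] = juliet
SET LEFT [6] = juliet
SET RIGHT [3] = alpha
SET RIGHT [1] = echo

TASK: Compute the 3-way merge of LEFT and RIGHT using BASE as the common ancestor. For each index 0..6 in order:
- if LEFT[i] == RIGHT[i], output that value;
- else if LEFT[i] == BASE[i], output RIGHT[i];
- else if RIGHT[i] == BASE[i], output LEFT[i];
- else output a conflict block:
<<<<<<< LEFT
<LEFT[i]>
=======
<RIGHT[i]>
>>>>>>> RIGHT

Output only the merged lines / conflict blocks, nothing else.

Final LEFT:  [echo, delta, bravo, alpha, golf, echo, juliet]
Final RIGHT: [charlie, echo, golf, alpha, golf, echo, hotel]
i=0: L=echo=BASE, R=charlie -> take RIGHT -> charlie
i=1: L=delta=BASE, R=echo -> take RIGHT -> echo
i=2: L=bravo=BASE, R=golf -> take RIGHT -> golf
i=3: L=alpha R=alpha -> agree -> alpha
i=4: L=golf R=golf -> agree -> golf
i=5: L=echo R=echo -> agree -> echo
i=6: L=juliet, R=hotel=BASE -> take LEFT -> juliet

Answer: charlie
echo
golf
alpha
golf
echo
juliet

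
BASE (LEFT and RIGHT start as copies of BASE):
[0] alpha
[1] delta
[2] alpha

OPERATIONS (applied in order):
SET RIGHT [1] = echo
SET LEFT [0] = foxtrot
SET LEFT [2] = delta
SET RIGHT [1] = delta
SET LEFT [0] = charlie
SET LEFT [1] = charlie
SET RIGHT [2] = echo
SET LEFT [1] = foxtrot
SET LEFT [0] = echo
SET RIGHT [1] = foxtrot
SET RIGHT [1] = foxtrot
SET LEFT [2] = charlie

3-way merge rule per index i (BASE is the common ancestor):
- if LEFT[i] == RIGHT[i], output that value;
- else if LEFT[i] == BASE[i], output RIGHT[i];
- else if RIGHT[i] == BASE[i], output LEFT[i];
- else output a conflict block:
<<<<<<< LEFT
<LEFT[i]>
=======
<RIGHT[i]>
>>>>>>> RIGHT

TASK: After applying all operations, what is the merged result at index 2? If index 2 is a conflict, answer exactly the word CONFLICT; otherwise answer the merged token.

Final LEFT:  [echo, foxtrot, charlie]
Final RIGHT: [alpha, foxtrot, echo]
i=0: L=echo, R=alpha=BASE -> take LEFT -> echo
i=1: L=foxtrot R=foxtrot -> agree -> foxtrot
i=2: BASE=alpha L=charlie R=echo all differ -> CONFLICT
Index 2 -> CONFLICT

Answer: CONFLICT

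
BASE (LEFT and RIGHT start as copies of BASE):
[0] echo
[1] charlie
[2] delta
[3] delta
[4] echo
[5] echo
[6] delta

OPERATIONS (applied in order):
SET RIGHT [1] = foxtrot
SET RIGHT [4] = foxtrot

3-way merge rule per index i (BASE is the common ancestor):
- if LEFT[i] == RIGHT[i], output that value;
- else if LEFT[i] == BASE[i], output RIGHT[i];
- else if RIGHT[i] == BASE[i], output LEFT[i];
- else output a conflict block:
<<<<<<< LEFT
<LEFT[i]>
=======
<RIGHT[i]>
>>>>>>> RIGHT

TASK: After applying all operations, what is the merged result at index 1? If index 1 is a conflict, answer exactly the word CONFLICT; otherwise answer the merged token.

Final LEFT:  [echo, charlie, delta, delta, echo, echo, delta]
Final RIGHT: [echo, foxtrot, delta, delta, foxtrot, echo, delta]
i=0: L=echo R=echo -> agree -> echo
i=1: L=charlie=BASE, R=foxtrot -> take RIGHT -> foxtrot
i=2: L=delta R=delta -> agree -> delta
i=3: L=delta R=delta -> agree -> delta
i=4: L=echo=BASE, R=foxtrot -> take RIGHT -> foxtrot
i=5: L=echo R=echo -> agree -> echo
i=6: L=delta R=delta -> agree -> delta
Index 1 -> foxtrot

Answer: foxtrot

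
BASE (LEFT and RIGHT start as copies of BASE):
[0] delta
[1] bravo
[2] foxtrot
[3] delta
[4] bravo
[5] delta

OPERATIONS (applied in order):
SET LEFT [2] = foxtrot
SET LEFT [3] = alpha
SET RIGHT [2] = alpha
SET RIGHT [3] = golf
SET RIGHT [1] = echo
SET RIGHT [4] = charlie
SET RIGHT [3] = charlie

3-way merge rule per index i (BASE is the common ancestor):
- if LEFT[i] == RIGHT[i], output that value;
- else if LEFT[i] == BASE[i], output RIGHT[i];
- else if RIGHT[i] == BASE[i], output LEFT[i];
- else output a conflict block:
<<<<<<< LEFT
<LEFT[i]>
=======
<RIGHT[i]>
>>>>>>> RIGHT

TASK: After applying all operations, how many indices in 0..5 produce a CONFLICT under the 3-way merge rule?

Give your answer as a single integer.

Answer: 1

Derivation:
Final LEFT:  [delta, bravo, foxtrot, alpha, bravo, delta]
Final RIGHT: [delta, echo, alpha, charlie, charlie, delta]
i=0: L=delta R=delta -> agree -> delta
i=1: L=bravo=BASE, R=echo -> take RIGHT -> echo
i=2: L=foxtrot=BASE, R=alpha -> take RIGHT -> alpha
i=3: BASE=delta L=alpha R=charlie all differ -> CONFLICT
i=4: L=bravo=BASE, R=charlie -> take RIGHT -> charlie
i=5: L=delta R=delta -> agree -> delta
Conflict count: 1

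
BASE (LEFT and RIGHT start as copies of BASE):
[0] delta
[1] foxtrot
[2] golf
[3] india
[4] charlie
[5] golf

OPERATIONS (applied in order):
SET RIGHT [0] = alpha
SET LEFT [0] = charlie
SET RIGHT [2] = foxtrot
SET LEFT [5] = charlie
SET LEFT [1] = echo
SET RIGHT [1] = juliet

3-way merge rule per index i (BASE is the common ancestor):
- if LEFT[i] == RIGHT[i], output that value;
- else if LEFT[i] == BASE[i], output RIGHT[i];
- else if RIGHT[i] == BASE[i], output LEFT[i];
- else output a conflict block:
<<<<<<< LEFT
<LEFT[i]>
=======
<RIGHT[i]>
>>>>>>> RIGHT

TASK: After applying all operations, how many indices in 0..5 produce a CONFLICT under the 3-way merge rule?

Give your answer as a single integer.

Answer: 2

Derivation:
Final LEFT:  [charlie, echo, golf, india, charlie, charlie]
Final RIGHT: [alpha, juliet, foxtrot, india, charlie, golf]
i=0: BASE=delta L=charlie R=alpha all differ -> CONFLICT
i=1: BASE=foxtrot L=echo R=juliet all differ -> CONFLICT
i=2: L=golf=BASE, R=foxtrot -> take RIGHT -> foxtrot
i=3: L=india R=india -> agree -> india
i=4: L=charlie R=charlie -> agree -> charlie
i=5: L=charlie, R=golf=BASE -> take LEFT -> charlie
Conflict count: 2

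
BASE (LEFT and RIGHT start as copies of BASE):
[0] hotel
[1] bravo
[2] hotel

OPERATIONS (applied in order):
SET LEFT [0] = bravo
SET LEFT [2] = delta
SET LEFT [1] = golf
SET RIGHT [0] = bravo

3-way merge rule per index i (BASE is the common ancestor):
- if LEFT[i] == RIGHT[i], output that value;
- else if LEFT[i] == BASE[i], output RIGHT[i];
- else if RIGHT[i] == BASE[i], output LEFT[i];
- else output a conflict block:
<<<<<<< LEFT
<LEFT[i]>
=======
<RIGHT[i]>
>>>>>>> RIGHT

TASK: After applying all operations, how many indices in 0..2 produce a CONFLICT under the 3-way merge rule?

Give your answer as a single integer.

Final LEFT:  [bravo, golf, delta]
Final RIGHT: [bravo, bravo, hotel]
i=0: L=bravo R=bravo -> agree -> bravo
i=1: L=golf, R=bravo=BASE -> take LEFT -> golf
i=2: L=delta, R=hotel=BASE -> take LEFT -> delta
Conflict count: 0

Answer: 0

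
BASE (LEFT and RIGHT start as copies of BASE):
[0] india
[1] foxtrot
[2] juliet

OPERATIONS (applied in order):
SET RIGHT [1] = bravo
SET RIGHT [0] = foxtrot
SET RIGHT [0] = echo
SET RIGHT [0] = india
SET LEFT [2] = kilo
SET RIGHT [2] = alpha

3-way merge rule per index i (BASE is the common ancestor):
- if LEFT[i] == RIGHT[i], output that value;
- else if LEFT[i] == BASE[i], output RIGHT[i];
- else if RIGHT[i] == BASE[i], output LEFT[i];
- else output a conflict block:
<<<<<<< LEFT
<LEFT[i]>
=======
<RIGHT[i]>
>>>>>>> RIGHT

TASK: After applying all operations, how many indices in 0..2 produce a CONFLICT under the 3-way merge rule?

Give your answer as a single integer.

Answer: 1

Derivation:
Final LEFT:  [india, foxtrot, kilo]
Final RIGHT: [india, bravo, alpha]
i=0: L=india R=india -> agree -> india
i=1: L=foxtrot=BASE, R=bravo -> take RIGHT -> bravo
i=2: BASE=juliet L=kilo R=alpha all differ -> CONFLICT
Conflict count: 1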